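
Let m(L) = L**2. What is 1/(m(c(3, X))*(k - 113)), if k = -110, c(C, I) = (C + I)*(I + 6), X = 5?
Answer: -1/1726912 ≈ -5.7907e-7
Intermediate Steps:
c(C, I) = (6 + I)*(C + I) (c(C, I) = (C + I)*(6 + I) = (6 + I)*(C + I))
1/(m(c(3, X))*(k - 113)) = 1/((5**2 + 6*3 + 6*5 + 3*5)**2*(-110 - 113)) = 1/((25 + 18 + 30 + 15)**2*(-223)) = 1/(88**2*(-223)) = 1/(7744*(-223)) = 1/(-1726912) = -1/1726912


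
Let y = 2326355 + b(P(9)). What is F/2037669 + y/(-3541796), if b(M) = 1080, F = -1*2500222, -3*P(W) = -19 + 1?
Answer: -13597818427727/7217007913524 ≈ -1.8841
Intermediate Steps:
P(W) = 6 (P(W) = -(-19 + 1)/3 = -1/3*(-18) = 6)
F = -2500222
y = 2327435 (y = 2326355 + 1080 = 2327435)
F/2037669 + y/(-3541796) = -2500222/2037669 + 2327435/(-3541796) = -2500222*1/2037669 + 2327435*(-1/3541796) = -2500222/2037669 - 2327435/3541796 = -13597818427727/7217007913524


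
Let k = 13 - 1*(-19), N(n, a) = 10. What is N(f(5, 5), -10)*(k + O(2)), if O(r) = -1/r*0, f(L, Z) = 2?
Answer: 320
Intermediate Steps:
O(r) = 0
k = 32 (k = 13 + 19 = 32)
N(f(5, 5), -10)*(k + O(2)) = 10*(32 + 0) = 10*32 = 320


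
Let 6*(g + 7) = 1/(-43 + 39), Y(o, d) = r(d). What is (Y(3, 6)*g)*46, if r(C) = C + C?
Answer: -3887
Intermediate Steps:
r(C) = 2*C
Y(o, d) = 2*d
g = -169/24 (g = -7 + 1/(6*(-43 + 39)) = -7 + (1/6)/(-4) = -7 + (1/6)*(-1/4) = -7 - 1/24 = -169/24 ≈ -7.0417)
(Y(3, 6)*g)*46 = ((2*6)*(-169/24))*46 = (12*(-169/24))*46 = -169/2*46 = -3887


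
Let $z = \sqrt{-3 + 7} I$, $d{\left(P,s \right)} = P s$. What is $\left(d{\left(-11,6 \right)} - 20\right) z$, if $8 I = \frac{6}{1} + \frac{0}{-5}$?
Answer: $-129$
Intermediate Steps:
$I = \frac{3}{4}$ ($I = \frac{\frac{6}{1} + \frac{0}{-5}}{8} = \frac{6 \cdot 1 + 0 \left(- \frac{1}{5}\right)}{8} = \frac{6 + 0}{8} = \frac{1}{8} \cdot 6 = \frac{3}{4} \approx 0.75$)
$z = \frac{3}{2}$ ($z = \sqrt{-3 + 7} \cdot \frac{3}{4} = \sqrt{4} \cdot \frac{3}{4} = 2 \cdot \frac{3}{4} = \frac{3}{2} \approx 1.5$)
$\left(d{\left(-11,6 \right)} - 20\right) z = \left(\left(-11\right) 6 - 20\right) \frac{3}{2} = \left(-66 - 20\right) \frac{3}{2} = \left(-86\right) \frac{3}{2} = -129$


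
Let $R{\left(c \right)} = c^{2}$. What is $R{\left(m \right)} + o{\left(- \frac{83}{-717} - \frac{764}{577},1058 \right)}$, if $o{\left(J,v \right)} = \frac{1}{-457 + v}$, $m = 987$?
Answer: $\frac{585475570}{601} \approx 9.7417 \cdot 10^{5}$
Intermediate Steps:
$R{\left(m \right)} + o{\left(- \frac{83}{-717} - \frac{764}{577},1058 \right)} = 987^{2} + \frac{1}{-457 + 1058} = 974169 + \frac{1}{601} = \frac{585475570}{601}$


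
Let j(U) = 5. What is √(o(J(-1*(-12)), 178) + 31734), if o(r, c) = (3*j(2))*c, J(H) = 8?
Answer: 2*√8601 ≈ 185.48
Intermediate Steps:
o(r, c) = 15*c (o(r, c) = (3*5)*c = 15*c)
√(o(J(-1*(-12)), 178) + 31734) = √(15*178 + 31734) = √(2670 + 31734) = √34404 = 2*√8601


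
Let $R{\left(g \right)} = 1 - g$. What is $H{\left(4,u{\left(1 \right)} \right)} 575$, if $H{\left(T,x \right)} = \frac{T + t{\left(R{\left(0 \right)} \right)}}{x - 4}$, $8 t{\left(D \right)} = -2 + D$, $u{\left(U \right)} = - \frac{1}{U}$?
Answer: $- \frac{3565}{8} \approx -445.63$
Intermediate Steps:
$t{\left(D \right)} = - \frac{1}{4} + \frac{D}{8}$ ($t{\left(D \right)} = \frac{-2 + D}{8} = - \frac{1}{4} + \frac{D}{8}$)
$H{\left(T,x \right)} = \frac{- \frac{1}{8} + T}{-4 + x}$ ($H{\left(T,x \right)} = \frac{T - \left(\frac{1}{4} - \frac{1 - 0}{8}\right)}{x - 4} = \frac{T - \left(\frac{1}{4} - \frac{1 + 0}{8}\right)}{-4 + x} = \frac{T + \left(- \frac{1}{4} + \frac{1}{8} \cdot 1\right)}{-4 + x} = \frac{T + \left(- \frac{1}{4} + \frac{1}{8}\right)}{-4 + x} = \frac{T - \frac{1}{8}}{-4 + x} = \frac{- \frac{1}{8} + T}{-4 + x}$)
$H{\left(4,u{\left(1 \right)} \right)} 575 = \frac{- \frac{1}{8} + 4}{-4 - 1^{-1}} \cdot 575 = \frac{1}{-4 - 1} \cdot \frac{31}{8} \cdot 575 = \frac{1}{-5} \cdot \frac{31}{8} \cdot 575 = \left(- \frac{1}{5}\right) \frac{31}{8} \cdot 575 = \left(- \frac{31}{40}\right) 575 = - \frac{3565}{8}$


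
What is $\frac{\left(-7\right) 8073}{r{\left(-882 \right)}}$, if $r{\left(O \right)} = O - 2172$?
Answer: $\frac{18837}{1018} \approx 18.504$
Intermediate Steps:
$r{\left(O \right)} = -2172 + O$
$\frac{\left(-7\right) 8073}{r{\left(-882 \right)}} = \frac{\left(-7\right) 8073}{-2172 - 882} = - \frac{56511}{-3054} = \left(-56511\right) \left(- \frac{1}{3054}\right) = \frac{18837}{1018}$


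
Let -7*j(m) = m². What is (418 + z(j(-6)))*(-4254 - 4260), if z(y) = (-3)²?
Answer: -3635478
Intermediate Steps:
j(m) = -m²/7
z(y) = 9
(418 + z(j(-6)))*(-4254 - 4260) = (418 + 9)*(-4254 - 4260) = 427*(-8514) = -3635478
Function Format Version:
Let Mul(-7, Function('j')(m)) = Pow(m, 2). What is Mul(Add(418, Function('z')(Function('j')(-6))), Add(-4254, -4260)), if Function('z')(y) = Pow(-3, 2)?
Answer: -3635478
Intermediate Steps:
Function('j')(m) = Mul(Rational(-1, 7), Pow(m, 2))
Function('z')(y) = 9
Mul(Add(418, Function('z')(Function('j')(-6))), Add(-4254, -4260)) = Mul(Add(418, 9), Add(-4254, -4260)) = Mul(427, -8514) = -3635478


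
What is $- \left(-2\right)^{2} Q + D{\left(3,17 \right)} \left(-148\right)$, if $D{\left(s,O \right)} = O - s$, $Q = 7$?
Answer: $-2100$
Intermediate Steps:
$- \left(-2\right)^{2} Q + D{\left(3,17 \right)} \left(-148\right) = - \left(-2\right)^{2} \cdot 7 + \left(17 - 3\right) \left(-148\right) = \left(-1\right) 4 \cdot 7 + \left(17 - 3\right) \left(-148\right) = \left(-4\right) 7 + 14 \left(-148\right) = -28 - 2072 = -2100$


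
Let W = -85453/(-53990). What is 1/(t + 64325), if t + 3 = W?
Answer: 53990/3472830233 ≈ 1.5546e-5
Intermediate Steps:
W = 85453/53990 (W = -85453*(-1/53990) = 85453/53990 ≈ 1.5828)
t = -76517/53990 (t = -3 + 85453/53990 = -76517/53990 ≈ -1.4172)
1/(t + 64325) = 1/(-76517/53990 + 64325) = 1/(3472830233/53990) = 53990/3472830233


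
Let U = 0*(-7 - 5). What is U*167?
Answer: 0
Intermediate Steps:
U = 0 (U = 0*(-12) = 0)
U*167 = 0*167 = 0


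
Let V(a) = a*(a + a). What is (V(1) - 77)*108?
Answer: -8100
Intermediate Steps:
V(a) = 2*a² (V(a) = a*(2*a) = 2*a²)
(V(1) - 77)*108 = (2*1² - 77)*108 = (2*1 - 77)*108 = (2 - 77)*108 = -75*108 = -8100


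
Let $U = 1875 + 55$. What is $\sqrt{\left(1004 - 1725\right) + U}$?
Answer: $\sqrt{1209} \approx 34.771$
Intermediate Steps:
$U = 1930$
$\sqrt{\left(1004 - 1725\right) + U} = \sqrt{\left(1004 - 1725\right) + 1930} = \sqrt{-721 + 1930} = \sqrt{1209}$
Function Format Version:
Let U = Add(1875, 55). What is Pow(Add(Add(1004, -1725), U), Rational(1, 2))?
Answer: Pow(1209, Rational(1, 2)) ≈ 34.771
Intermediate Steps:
U = 1930
Pow(Add(Add(1004, -1725), U), Rational(1, 2)) = Pow(Add(Add(1004, -1725), 1930), Rational(1, 2)) = Pow(Add(-721, 1930), Rational(1, 2)) = Pow(1209, Rational(1, 2))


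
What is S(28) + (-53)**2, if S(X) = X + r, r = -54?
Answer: 2783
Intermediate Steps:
S(X) = -54 + X (S(X) = X - 54 = -54 + X)
S(28) + (-53)**2 = (-54 + 28) + (-53)**2 = -26 + 2809 = 2783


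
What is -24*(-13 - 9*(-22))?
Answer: -4440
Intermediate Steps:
-24*(-13 - 9*(-22)) = -24*(-13 + 198) = -24*185 = -4440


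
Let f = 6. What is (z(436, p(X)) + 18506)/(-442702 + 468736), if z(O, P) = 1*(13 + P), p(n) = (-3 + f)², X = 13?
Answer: 3088/4339 ≈ 0.71169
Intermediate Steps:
p(n) = 9 (p(n) = (-3 + 6)² = 3² = 9)
z(O, P) = 13 + P
(z(436, p(X)) + 18506)/(-442702 + 468736) = ((13 + 9) + 18506)/(-442702 + 468736) = (22 + 18506)/26034 = 18528*(1/26034) = 3088/4339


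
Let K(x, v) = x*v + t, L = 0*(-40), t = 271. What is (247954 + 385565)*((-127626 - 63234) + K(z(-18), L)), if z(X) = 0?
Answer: -120741752691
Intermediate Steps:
L = 0
K(x, v) = 271 + v*x (K(x, v) = x*v + 271 = v*x + 271 = 271 + v*x)
(247954 + 385565)*((-127626 - 63234) + K(z(-18), L)) = (247954 + 385565)*((-127626 - 63234) + (271 + 0*0)) = 633519*(-190860 + (271 + 0)) = 633519*(-190860 + 271) = 633519*(-190589) = -120741752691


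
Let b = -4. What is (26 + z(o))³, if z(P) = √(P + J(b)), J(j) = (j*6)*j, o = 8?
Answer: 25688 + 4264*√26 ≈ 47430.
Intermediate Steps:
J(j) = 6*j² (J(j) = (6*j)*j = 6*j²)
z(P) = √(96 + P) (z(P) = √(P + 6*(-4)²) = √(P + 6*16) = √(P + 96) = √(96 + P))
(26 + z(o))³ = (26 + √(96 + 8))³ = (26 + √104)³ = (26 + 2*√26)³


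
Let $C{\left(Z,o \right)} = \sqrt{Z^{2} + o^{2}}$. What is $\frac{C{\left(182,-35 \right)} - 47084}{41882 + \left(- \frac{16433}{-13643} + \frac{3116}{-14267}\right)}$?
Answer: $- \frac{9164650160204}{8152300467665} + \frac{1362512767 \sqrt{701}}{8152300467665} \approx -1.1198$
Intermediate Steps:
$\frac{C{\left(182,-35 \right)} - 47084}{41882 + \left(- \frac{16433}{-13643} + \frac{3116}{-14267}\right)} = \frac{\sqrt{182^{2} + \left(-35\right)^{2}} - 47084}{41882 + \left(- \frac{16433}{-13643} + \frac{3116}{-14267}\right)} = \frac{\sqrt{33124 + 1225} - 47084}{41882 + \left(\left(-16433\right) \left(- \frac{1}{13643}\right) + 3116 \left(- \frac{1}{14267}\right)\right)} = \frac{\sqrt{34349} - 47084}{41882 + \left(\frac{16433}{13643} - \frac{3116}{14267}\right)} = \frac{7 \sqrt{701} - 47084}{41882 + \frac{191938023}{194644681}} = \frac{-47084 + 7 \sqrt{701}}{\frac{8152300467665}{194644681}} = \left(-47084 + 7 \sqrt{701}\right) \frac{194644681}{8152300467665} = - \frac{9164650160204}{8152300467665} + \frac{1362512767 \sqrt{701}}{8152300467665}$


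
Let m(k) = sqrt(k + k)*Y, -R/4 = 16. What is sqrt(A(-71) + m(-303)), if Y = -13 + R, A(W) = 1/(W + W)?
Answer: sqrt(-142 - 1552628*I*sqrt(606))/142 ≈ 30.786 - 30.786*I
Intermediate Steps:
R = -64 (R = -4*16 = -64)
A(W) = 1/(2*W)
Y = -77 (Y = -13 - 64 = -77)
m(k) = -77*sqrt(2)*sqrt(k) (m(k) = sqrt(k + k)*(-77) = sqrt(2*k)*(-77) = (sqrt(2)*sqrt(k))*(-77) = -77*sqrt(2)*sqrt(k))
sqrt(A(-71) + m(-303)) = sqrt((1/2)/(-71) - 77*sqrt(2)*sqrt(-303)) = sqrt((1/2)*(-1/71) - 77*sqrt(2)*I*sqrt(303)) = sqrt(-1/142 - 77*I*sqrt(606))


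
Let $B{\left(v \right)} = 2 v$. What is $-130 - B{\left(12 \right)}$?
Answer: $-154$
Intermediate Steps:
$-130 - B{\left(12 \right)} = -130 - 2 \cdot 12 = -130 - 24 = -154$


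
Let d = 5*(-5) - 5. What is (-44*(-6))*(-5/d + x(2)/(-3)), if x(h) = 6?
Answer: -484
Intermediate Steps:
d = -30 (d = -25 - 5 = -30)
(-44*(-6))*(-5/d + x(2)/(-3)) = (-44*(-6))*(-5/(-30) + 6/(-3)) = 264*(-5*(-1/30) + 6*(-⅓)) = 264*(⅙ - 2) = 264*(-11/6) = -484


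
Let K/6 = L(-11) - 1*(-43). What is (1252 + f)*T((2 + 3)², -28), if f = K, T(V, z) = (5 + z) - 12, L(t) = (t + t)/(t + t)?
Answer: -53060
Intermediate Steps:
L(t) = 1 (L(t) = (2*t)/((2*t)) = (2*t)*(1/(2*t)) = 1)
T(V, z) = -7 + z
K = 264 (K = 6*(1 - 1*(-43)) = 6*(1 + 43) = 6*44 = 264)
f = 264
(1252 + f)*T((2 + 3)², -28) = (1252 + 264)*(-7 - 28) = 1516*(-35) = -53060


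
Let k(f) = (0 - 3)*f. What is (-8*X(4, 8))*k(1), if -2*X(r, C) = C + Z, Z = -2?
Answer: -72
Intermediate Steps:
X(r, C) = 1 - C/2 (X(r, C) = -(C - 2)/2 = -(-2 + C)/2 = 1 - C/2)
k(f) = -3*f
(-8*X(4, 8))*k(1) = (-8*(1 - ½*8))*(-3*1) = -8*(1 - 4)*(-3) = -8*(-3)*(-3) = 24*(-3) = -72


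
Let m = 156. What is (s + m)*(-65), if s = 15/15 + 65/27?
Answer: -279760/27 ≈ -10361.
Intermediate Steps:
s = 92/27 (s = 15*(1/15) + 65*(1/27) = 1 + 65/27 = 92/27 ≈ 3.4074)
(s + m)*(-65) = (92/27 + 156)*(-65) = (4304/27)*(-65) = -279760/27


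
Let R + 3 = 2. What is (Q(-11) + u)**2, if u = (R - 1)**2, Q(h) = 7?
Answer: 121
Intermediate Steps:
R = -1 (R = -3 + 2 = -1)
u = 4 (u = (-1 - 1)**2 = (-2)**2 = 4)
(Q(-11) + u)**2 = (7 + 4)**2 = 11**2 = 121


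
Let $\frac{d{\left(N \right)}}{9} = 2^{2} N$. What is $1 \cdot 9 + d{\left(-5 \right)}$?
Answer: $-171$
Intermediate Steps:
$d{\left(N \right)} = 36 N$ ($d{\left(N \right)} = 9 \cdot 2^{2} N = 9 \cdot 4 N = 36 N$)
$1 \cdot 9 + d{\left(-5 \right)} = 1 \cdot 9 + 36 \left(-5\right) = 9 - 180 = -171$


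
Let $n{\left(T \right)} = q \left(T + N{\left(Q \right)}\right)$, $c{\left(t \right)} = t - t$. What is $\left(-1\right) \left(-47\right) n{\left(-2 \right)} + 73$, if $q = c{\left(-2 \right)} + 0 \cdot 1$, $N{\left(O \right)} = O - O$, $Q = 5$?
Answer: $73$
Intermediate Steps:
$c{\left(t \right)} = 0$
$N{\left(O \right)} = 0$
$q = 0$ ($q = 0 + 0 \cdot 1 = 0 + 0 = 0$)
$n{\left(T \right)} = 0$ ($n{\left(T \right)} = 0 \left(T + 0\right) = 0 T = 0$)
$\left(-1\right) \left(-47\right) n{\left(-2 \right)} + 73 = \left(-1\right) \left(-47\right) 0 + 73 = 47 \cdot 0 + 73 = 0 + 73 = 73$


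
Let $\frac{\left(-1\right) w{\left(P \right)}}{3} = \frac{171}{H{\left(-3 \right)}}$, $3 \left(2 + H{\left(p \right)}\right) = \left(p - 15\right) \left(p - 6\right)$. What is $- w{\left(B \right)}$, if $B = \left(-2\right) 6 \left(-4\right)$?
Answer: $\frac{513}{52} \approx 9.8654$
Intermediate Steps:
$B = 48$ ($B = \left(-12\right) \left(-4\right) = 48$)
$H{\left(p \right)} = -2 + \frac{\left(-15 + p\right) \left(-6 + p\right)}{3}$ ($H{\left(p \right)} = -2 + \frac{\left(p - 15\right) \left(p - 6\right)}{3} = -2 + \frac{\left(-15 + p\right) \left(-6 + p\right)}{3}$)
$w{\left(P \right)} = - \frac{513}{52}$ ($w{\left(P \right)} = - 3 \frac{171}{28 - -21 + \frac{\left(-3\right)^{2}}{3}} = - 3 \frac{171}{28 + 21 + \frac{1}{3} \cdot 9} = - 3 \frac{171}{28 + 21 + 3} = - 3 \cdot \frac{171}{52} = - 3 \cdot 171 \cdot \frac{1}{52} = \left(-3\right) \frac{171}{52} = - \frac{513}{52}$)
$- w{\left(B \right)} = \left(-1\right) \left(- \frac{513}{52}\right) = \frac{513}{52}$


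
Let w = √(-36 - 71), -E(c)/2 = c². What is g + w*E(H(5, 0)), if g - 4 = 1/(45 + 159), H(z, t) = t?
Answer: 817/204 ≈ 4.0049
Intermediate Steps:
E(c) = -2*c²
g = 817/204 (g = 4 + 1/(45 + 159) = 4 + 1/204 = 817/204 ≈ 4.0049)
w = I*√107 (w = √(-107) = I*√107 ≈ 10.344*I)
g + w*E(H(5, 0)) = 817/204 + (I*√107)*(-2*0²) = 817/204 + (I*√107)*(-2*0) = 817/204 + (I*√107)*0 = 817/204 + 0 = 817/204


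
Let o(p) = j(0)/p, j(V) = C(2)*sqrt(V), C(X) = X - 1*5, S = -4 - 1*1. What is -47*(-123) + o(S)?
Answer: 5781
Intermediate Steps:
S = -5 (S = -4 - 1 = -5)
C(X) = -5 + X (C(X) = X - 5 = -5 + X)
j(V) = -3*sqrt(V) (j(V) = (-5 + 2)*sqrt(V) = -3*sqrt(V))
o(p) = 0 (o(p) = (-3*sqrt(0))/p = (-3*0)/p = 0/p = 0)
-47*(-123) + o(S) = -47*(-123) + 0 = 5781 + 0 = 5781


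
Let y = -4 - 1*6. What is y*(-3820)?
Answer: 38200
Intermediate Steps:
y = -10 (y = -4 - 6 = -10)
y*(-3820) = -10*(-3820) = 38200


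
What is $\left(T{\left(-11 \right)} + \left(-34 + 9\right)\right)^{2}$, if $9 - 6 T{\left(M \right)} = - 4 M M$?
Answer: $\frac{117649}{36} \approx 3268.0$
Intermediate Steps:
$T{\left(M \right)} = \frac{3}{2} + \frac{2 M^{2}}{3}$ ($T{\left(M \right)} = \frac{3}{2} - \frac{- 4 M M}{6} = \frac{3}{2} - \frac{\left(-4\right) M^{2}}{6} = \frac{3}{2} + \frac{2 M^{2}}{3}$)
$\left(T{\left(-11 \right)} + \left(-34 + 9\right)\right)^{2} = \left(\left(\frac{3}{2} + \frac{2 \left(-11\right)^{2}}{3}\right) + \left(-34 + 9\right)\right)^{2} = \left(\left(\frac{3}{2} + \frac{2}{3} \cdot 121\right) - 25\right)^{2} = \left(\left(\frac{3}{2} + \frac{242}{3}\right) - 25\right)^{2} = \left(\frac{493}{6} - 25\right)^{2} = \left(\frac{343}{6}\right)^{2} = \frac{117649}{36}$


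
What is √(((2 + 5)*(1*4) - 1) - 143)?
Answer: 2*I*√29 ≈ 10.77*I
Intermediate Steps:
√(((2 + 5)*(1*4) - 1) - 143) = √((7*4 - 1) - 143) = √((28 - 1) - 143) = √(27 - 143) = √(-116) = 2*I*√29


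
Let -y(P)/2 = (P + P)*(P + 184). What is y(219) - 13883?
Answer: -366911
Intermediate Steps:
y(P) = -4*P*(184 + P) (y(P) = -2*(P + P)*(P + 184) = -2*2*P*(184 + P) = -4*P*(184 + P))
y(219) - 13883 = -4*219*(184 + 219) - 13883 = -4*219*403 - 13883 = -353028 - 13883 = -366911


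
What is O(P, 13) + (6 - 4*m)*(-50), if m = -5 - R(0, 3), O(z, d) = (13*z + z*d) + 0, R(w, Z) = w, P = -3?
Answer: -1378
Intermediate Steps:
O(z, d) = 13*z + d*z (O(z, d) = (13*z + d*z) + 0 = 13*z + d*z)
m = -5 (m = -5 - 1*0 = -5 + 0 = -5)
O(P, 13) + (6 - 4*m)*(-50) = -3*(13 + 13) + (6 - 4*(-5))*(-50) = -3*26 + (6 + 20)*(-50) = -78 + 26*(-50) = -78 - 1300 = -1378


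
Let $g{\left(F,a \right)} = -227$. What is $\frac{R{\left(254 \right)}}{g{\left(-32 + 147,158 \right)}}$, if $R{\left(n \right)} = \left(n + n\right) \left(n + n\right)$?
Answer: $- \frac{258064}{227} \approx -1136.8$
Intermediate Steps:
$R{\left(n \right)} = 4 n^{2}$ ($R{\left(n \right)} = 2 n 2 n = 4 n^{2}$)
$\frac{R{\left(254 \right)}}{g{\left(-32 + 147,158 \right)}} = \frac{4 \cdot 254^{2}}{-227} = 4 \cdot 64516 \left(- \frac{1}{227}\right) = 258064 \left(- \frac{1}{227}\right) = - \frac{258064}{227}$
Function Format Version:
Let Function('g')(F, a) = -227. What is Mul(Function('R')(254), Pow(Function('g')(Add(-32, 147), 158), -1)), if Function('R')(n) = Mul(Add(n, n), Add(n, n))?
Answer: Rational(-258064, 227) ≈ -1136.8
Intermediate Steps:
Function('R')(n) = Mul(4, Pow(n, 2)) (Function('R')(n) = Mul(Mul(2, n), Mul(2, n)) = Mul(4, Pow(n, 2)))
Mul(Function('R')(254), Pow(Function('g')(Add(-32, 147), 158), -1)) = Mul(Mul(4, Pow(254, 2)), Pow(-227, -1)) = Mul(Mul(4, 64516), Rational(-1, 227)) = Mul(258064, Rational(-1, 227)) = Rational(-258064, 227)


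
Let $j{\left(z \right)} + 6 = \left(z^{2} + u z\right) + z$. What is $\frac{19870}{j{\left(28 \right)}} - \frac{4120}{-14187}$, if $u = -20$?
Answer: $\frac{47151535}{581667} \approx 81.063$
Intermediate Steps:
$j{\left(z \right)} = -6 + z^{2} - 19 z$ ($j{\left(z \right)} = -6 + \left(\left(z^{2} - 20 z\right) + z\right) = -6 + \left(z^{2} - 19 z\right) = -6 + z^{2} - 19 z$)
$\frac{19870}{j{\left(28 \right)}} - \frac{4120}{-14187} = \frac{19870}{-6 + 28^{2} - 532} - \frac{4120}{-14187} = \frac{19870}{-6 + 784 - 532} - - \frac{4120}{14187} = \frac{19870}{246} + \frac{4120}{14187} = 19870 \cdot \frac{1}{246} + \frac{4120}{14187} = \frac{9935}{123} + \frac{4120}{14187} = \frac{47151535}{581667}$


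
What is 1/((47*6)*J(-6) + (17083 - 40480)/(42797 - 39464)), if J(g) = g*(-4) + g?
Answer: 101/511967 ≈ 0.00019728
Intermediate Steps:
J(g) = -3*g (J(g) = -4*g + g = -3*g)
1/((47*6)*J(-6) + (17083 - 40480)/(42797 - 39464)) = 1/((47*6)*(-3*(-6)) + (17083 - 40480)/(42797 - 39464)) = 1/(282*18 - 23397/3333) = 1/(5076 - 23397*1/3333) = 1/(5076 - 709/101) = 1/(511967/101) = 101/511967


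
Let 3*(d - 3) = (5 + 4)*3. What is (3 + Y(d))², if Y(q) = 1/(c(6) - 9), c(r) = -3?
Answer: 1225/144 ≈ 8.5069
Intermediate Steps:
d = 12 (d = 3 + ((5 + 4)*3)/3 = 3 + (9*3)/3 = 3 + (⅓)*27 = 3 + 9 = 12)
Y(q) = -1/12 (Y(q) = 1/(-3 - 9) = 1/(-12) = -1/12)
(3 + Y(d))² = (3 - 1/12)² = (35/12)² = 1225/144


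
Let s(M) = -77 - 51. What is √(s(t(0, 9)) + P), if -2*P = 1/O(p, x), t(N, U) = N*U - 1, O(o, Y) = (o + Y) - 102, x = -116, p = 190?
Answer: I*√100338/28 ≈ 11.313*I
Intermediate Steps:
O(o, Y) = -102 + Y + o (O(o, Y) = (Y + o) - 102 = -102 + Y + o)
t(N, U) = -1 + N*U
s(M) = -128
P = 1/56 (P = -1/(2*(-102 - 116 + 190)) = -½/(-28) = -½*(-1/28) = 1/56 ≈ 0.017857)
√(s(t(0, 9)) + P) = √(-128 + 1/56) = √(-7167/56) = I*√100338/28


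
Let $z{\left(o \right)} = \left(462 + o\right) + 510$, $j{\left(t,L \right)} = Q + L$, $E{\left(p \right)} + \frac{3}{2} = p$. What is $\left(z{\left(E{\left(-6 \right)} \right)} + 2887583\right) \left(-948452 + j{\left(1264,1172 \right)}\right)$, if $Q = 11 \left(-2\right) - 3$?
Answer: $- \frac{5472670978975}{2} \approx -2.7363 \cdot 10^{12}$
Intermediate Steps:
$Q = -25$ ($Q = -22 - 3 = -25$)
$E{\left(p \right)} = - \frac{3}{2} + p$
$j{\left(t,L \right)} = -25 + L$
$z{\left(o \right)} = 972 + o$
$\left(z{\left(E{\left(-6 \right)} \right)} + 2887583\right) \left(-948452 + j{\left(1264,1172 \right)}\right) = \left(\left(972 - \frac{15}{2}\right) + 2887583\right) \left(-948452 + \left(-25 + 1172\right)\right) = \left(\left(972 - \frac{15}{2}\right) + 2887583\right) \left(-948452 + 1147\right) = \left(\frac{1929}{2} + 2887583\right) \left(-947305\right) = \frac{5777095}{2} \left(-947305\right) = - \frac{5472670978975}{2}$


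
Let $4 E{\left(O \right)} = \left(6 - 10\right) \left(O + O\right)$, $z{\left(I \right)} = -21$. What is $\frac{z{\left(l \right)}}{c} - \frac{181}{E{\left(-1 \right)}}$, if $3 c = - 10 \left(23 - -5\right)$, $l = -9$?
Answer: $- \frac{3611}{40} \approx -90.275$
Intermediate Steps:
$E{\left(O \right)} = - 2 O$ ($E{\left(O \right)} = \frac{\left(6 - 10\right) \left(O + O\right)}{4} = \frac{\left(-4\right) 2 O}{4} = \frac{\left(-8\right) O}{4} = - 2 O$)
$c = - \frac{280}{3}$ ($c = \frac{\left(-10\right) \left(23 - -5\right)}{3} = \frac{\left(-10\right) \left(23 + 5\right)}{3} = \frac{\left(-10\right) 28}{3} = \frac{1}{3} \left(-280\right) = - \frac{280}{3} \approx -93.333$)
$\frac{z{\left(l \right)}}{c} - \frac{181}{E{\left(-1 \right)}} = - \frac{21}{- \frac{280}{3}} - \frac{181}{\left(-2\right) \left(-1\right)} = \left(-21\right) \left(- \frac{3}{280}\right) - \frac{181}{2} = \frac{9}{40} - \frac{181}{2} = - \frac{3611}{40}$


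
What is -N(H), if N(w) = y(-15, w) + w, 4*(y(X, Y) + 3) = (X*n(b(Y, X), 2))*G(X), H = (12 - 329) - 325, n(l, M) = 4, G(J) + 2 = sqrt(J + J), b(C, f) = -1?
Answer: 615 + 15*I*sqrt(30) ≈ 615.0 + 82.158*I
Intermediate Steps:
G(J) = -2 + sqrt(2)*sqrt(J) (G(J) = -2 + sqrt(J + J) = -2 + sqrt(2*J) = -2 + sqrt(2)*sqrt(J))
H = -642 (H = -317 - 325 = -642)
y(X, Y) = -3 + X*(-2 + sqrt(2)*sqrt(X)) (y(X, Y) = -3 + ((X*4)*(-2 + sqrt(2)*sqrt(X)))/4 = -3 + ((4*X)*(-2 + sqrt(2)*sqrt(X)))/4 = -3 + (4*X*(-2 + sqrt(2)*sqrt(X)))/4 = -3 + X*(-2 + sqrt(2)*sqrt(X)))
N(w) = 27 + w - 15*I*sqrt(30) (N(w) = (-3 - 15*(-2 + sqrt(2)*sqrt(-15))) + w = (-3 - 15*(-2 + sqrt(2)*(I*sqrt(15)))) + w = (-3 - 15*(-2 + I*sqrt(30))) + w = (-3 + (30 - 15*I*sqrt(30))) + w = (27 - 15*I*sqrt(30)) + w = 27 + w - 15*I*sqrt(30))
-N(H) = -(27 - 642 - 15*I*sqrt(30)) = -(-615 - 15*I*sqrt(30)) = 615 + 15*I*sqrt(30)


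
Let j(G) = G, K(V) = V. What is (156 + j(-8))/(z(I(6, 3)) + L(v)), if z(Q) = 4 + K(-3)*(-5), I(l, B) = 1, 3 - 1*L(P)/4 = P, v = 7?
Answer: 148/3 ≈ 49.333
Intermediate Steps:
L(P) = 12 - 4*P
z(Q) = 19 (z(Q) = 4 - 3*(-5) = 4 + 15 = 19)
(156 + j(-8))/(z(I(6, 3)) + L(v)) = (156 - 8)/(19 + (12 - 4*7)) = 148/(19 + (12 - 28)) = 148/(19 - 16) = 148/3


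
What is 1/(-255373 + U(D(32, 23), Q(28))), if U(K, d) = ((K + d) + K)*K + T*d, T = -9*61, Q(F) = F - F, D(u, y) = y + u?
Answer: -1/249323 ≈ -4.0109e-6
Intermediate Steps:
D(u, y) = u + y
Q(F) = 0
T = -549
U(K, d) = -549*d + K*(d + 2*K) (U(K, d) = ((K + d) + K)*K - 549*d = (d + 2*K)*K - 549*d = K*(d + 2*K) - 549*d = -549*d + K*(d + 2*K))
1/(-255373 + U(D(32, 23), Q(28))) = 1/(-255373 + (-549*0 + 2*(32 + 23)² + (32 + 23)*0)) = 1/(-255373 + (0 + 2*55² + 55*0)) = 1/(-255373 + (0 + 2*3025 + 0)) = 1/(-255373 + (0 + 6050 + 0)) = 1/(-255373 + 6050) = 1/(-249323) = -1/249323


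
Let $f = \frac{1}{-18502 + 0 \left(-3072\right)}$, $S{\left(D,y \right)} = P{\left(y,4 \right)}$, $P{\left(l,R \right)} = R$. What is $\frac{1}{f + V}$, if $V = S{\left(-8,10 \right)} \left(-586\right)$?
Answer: $- \frac{18502}{43368689} \approx -0.00042662$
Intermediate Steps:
$S{\left(D,y \right)} = 4$
$f = - \frac{1}{18502}$ ($f = \frac{1}{-18502 + 0} = \frac{1}{-18502} = - \frac{1}{18502} \approx -5.4048 \cdot 10^{-5}$)
$V = -2344$ ($V = 4 \left(-586\right) = -2344$)
$\frac{1}{f + V} = \frac{1}{- \frac{1}{18502} - 2344} = \frac{1}{- \frac{43368689}{18502}} = - \frac{18502}{43368689}$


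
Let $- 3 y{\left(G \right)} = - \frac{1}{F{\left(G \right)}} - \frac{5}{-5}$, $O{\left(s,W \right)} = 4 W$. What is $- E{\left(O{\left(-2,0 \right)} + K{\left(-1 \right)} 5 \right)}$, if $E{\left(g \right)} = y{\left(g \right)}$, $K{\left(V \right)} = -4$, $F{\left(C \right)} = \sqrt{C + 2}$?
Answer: $\frac{1}{3} + \frac{i \sqrt{2}}{18} \approx 0.33333 + 0.078567 i$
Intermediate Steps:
$F{\left(C \right)} = \sqrt{2 + C}$
$y{\left(G \right)} = - \frac{1}{3} + \frac{1}{3 \sqrt{2 + G}}$ ($y{\left(G \right)} = - \frac{- \frac{1}{\sqrt{2 + G}} - \frac{5}{-5}}{3} = - \frac{- \frac{1}{\sqrt{2 + G}} - -1}{3} = - \frac{- \frac{1}{\sqrt{2 + G}} + 1}{3} = - \frac{1 - \frac{1}{\sqrt{2 + G}}}{3} = - \frac{1}{3} + \frac{1}{3 \sqrt{2 + G}}$)
$E{\left(g \right)} = - \frac{1}{3} + \frac{1}{3 \sqrt{2 + g}}$
$- E{\left(O{\left(-2,0 \right)} + K{\left(-1 \right)} 5 \right)} = - (- \frac{1}{3} + \frac{1}{3 \sqrt{2 + \left(4 \cdot 0 - 20\right)}}) = - (- \frac{1}{3} + \frac{1}{3 \sqrt{2 + \left(0 - 20\right)}}) = - (- \frac{1}{3} + \frac{1}{3 \sqrt{2 - 20}}) = - (- \frac{1}{3} + \frac{1}{3 \cdot 3 i \sqrt{2}}) = - (- \frac{1}{3} + \frac{\left(- \frac{1}{6}\right) i \sqrt{2}}{3}) = - (- \frac{1}{3} - \frac{i \sqrt{2}}{18}) = \frac{1}{3} + \frac{i \sqrt{2}}{18}$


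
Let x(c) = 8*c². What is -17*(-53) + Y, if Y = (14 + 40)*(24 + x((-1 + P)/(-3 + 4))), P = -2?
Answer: 6085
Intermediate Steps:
Y = 5184 (Y = (14 + 40)*(24 + 8*((-1 - 2)/(-3 + 4))²) = 54*(24 + 8*(-3/1)²) = 54*(24 + 8*(-3*1)²) = 54*(24 + 8*(-3)²) = 54*(24 + 8*9) = 54*(24 + 72) = 54*96 = 5184)
-17*(-53) + Y = -17*(-53) + 5184 = 901 + 5184 = 6085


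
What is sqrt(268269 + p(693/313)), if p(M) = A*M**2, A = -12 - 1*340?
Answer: sqrt(26112998013)/313 ≈ 516.28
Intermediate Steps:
A = -352 (A = -12 - 340 = -352)
p(M) = -352*M**2
sqrt(268269 + p(693/313)) = sqrt(268269 - 352*(693/313)**2) = sqrt(268269 - 352*480249/97969) = sqrt(268269 - 169047648/97969) = sqrt(26112998013/97969) = sqrt(26112998013)/313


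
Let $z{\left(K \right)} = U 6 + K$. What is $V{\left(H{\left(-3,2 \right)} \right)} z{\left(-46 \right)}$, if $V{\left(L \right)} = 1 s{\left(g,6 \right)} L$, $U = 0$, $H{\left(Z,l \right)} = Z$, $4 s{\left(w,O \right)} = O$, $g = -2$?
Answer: $207$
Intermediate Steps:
$s{\left(w,O \right)} = \frac{O}{4}$
$z{\left(K \right)} = K$ ($z{\left(K \right)} = 0 \cdot 6 + K = 0 + K = K$)
$V{\left(L \right)} = \frac{3 L}{2}$ ($V{\left(L \right)} = 1 \cdot \frac{1}{4} \cdot 6 L = 1 \cdot \frac{3}{2} L = \frac{3 L}{2}$)
$V{\left(H{\left(-3,2 \right)} \right)} z{\left(-46 \right)} = \frac{3}{2} \left(-3\right) \left(-46\right) = \left(- \frac{9}{2}\right) \left(-46\right) = 207$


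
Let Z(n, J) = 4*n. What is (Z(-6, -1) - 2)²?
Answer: 676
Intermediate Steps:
(Z(-6, -1) - 2)² = (4*(-6) - 2)² = (-24 - 2)² = (-26)² = 676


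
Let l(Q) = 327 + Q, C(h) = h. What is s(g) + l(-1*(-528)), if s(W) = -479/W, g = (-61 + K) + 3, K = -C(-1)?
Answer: 49214/57 ≈ 863.40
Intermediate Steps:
K = 1 (K = -1*(-1) = 1)
g = -57 (g = (-61 + 1) + 3 = -60 + 3 = -57)
s(g) + l(-1*(-528)) = -479/(-57) + (327 - 1*(-528)) = -479*(-1/57) + (327 + 528) = 479/57 + 855 = 49214/57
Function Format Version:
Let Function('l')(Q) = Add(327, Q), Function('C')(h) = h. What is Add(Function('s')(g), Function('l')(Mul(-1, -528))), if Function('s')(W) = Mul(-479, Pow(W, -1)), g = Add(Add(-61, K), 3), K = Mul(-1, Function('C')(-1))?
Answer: Rational(49214, 57) ≈ 863.40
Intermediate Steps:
K = 1 (K = Mul(-1, -1) = 1)
g = -57 (g = Add(Add(-61, 1), 3) = Add(-60, 3) = -57)
Add(Function('s')(g), Function('l')(Mul(-1, -528))) = Add(Mul(-479, Pow(-57, -1)), Add(327, Mul(-1, -528))) = Add(Mul(-479, Rational(-1, 57)), Add(327, 528)) = Add(Rational(479, 57), 855) = Rational(49214, 57)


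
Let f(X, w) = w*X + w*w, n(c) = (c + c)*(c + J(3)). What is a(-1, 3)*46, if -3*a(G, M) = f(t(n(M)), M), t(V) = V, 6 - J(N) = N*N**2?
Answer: 4830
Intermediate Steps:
J(N) = 6 - N**3 (J(N) = 6 - N*N**2 = 6 - N**3)
n(c) = 2*c*(-21 + c) (n(c) = (c + c)*(c + (6 - 1*3**3)) = (2*c)*(c + (6 - 1*27)) = (2*c)*(c + (6 - 27)) = (2*c)*(c - 21) = (2*c)*(-21 + c) = 2*c*(-21 + c))
f(X, w) = w**2 + X*w (f(X, w) = X*w + w**2 = w**2 + X*w)
a(G, M) = -M*(M + 2*M*(-21 + M))/3 (a(G, M) = -M*(2*M*(-21 + M) + M)/3 = -M*(M + 2*M*(-21 + M))/3)
a(-1, 3)*46 = ((1/3)*3**2*(41 - 2*3))*46 = ((1/3)*9*(41 - 6))*46 = ((1/3)*9*35)*46 = 105*46 = 4830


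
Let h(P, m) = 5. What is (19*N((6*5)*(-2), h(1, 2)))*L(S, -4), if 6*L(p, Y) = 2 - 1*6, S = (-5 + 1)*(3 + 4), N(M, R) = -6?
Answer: 76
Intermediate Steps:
S = -28 (S = -4*7 = -28)
L(p, Y) = -2/3 (L(p, Y) = (2 - 1*6)/6 = (2 - 6)/6 = (1/6)*(-4) = -2/3)
(19*N((6*5)*(-2), h(1, 2)))*L(S, -4) = (19*(-6))*(-2/3) = -114*(-2/3) = 76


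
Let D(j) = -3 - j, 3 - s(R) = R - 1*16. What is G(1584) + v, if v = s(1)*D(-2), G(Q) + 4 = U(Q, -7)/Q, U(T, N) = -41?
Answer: -34889/1584 ≈ -22.026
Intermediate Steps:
s(R) = 19 - R (s(R) = 3 - (R - 1*16) = 3 - (R - 16) = 3 - (-16 + R) = 3 + (16 - R) = 19 - R)
G(Q) = -4 - 41/Q
v = -18 (v = (19 - 1*1)*(-3 - 1*(-2)) = (19 - 1)*(-3 + 2) = 18*(-1) = -18)
G(1584) + v = (-4 - 41/1584) - 18 = -6377/1584 - 18 = -34889/1584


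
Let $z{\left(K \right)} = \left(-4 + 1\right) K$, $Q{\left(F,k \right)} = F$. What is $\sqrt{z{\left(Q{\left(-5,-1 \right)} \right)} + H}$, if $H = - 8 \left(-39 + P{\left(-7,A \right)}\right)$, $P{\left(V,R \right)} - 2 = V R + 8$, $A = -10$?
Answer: $i \sqrt{313} \approx 17.692 i$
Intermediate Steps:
$P{\left(V,R \right)} = 10 + R V$ ($P{\left(V,R \right)} = 2 + \left(V R + 8\right) = 2 + \left(R V + 8\right) = 2 + \left(8 + R V\right) = 10 + R V$)
$z{\left(K \right)} = - 3 K$
$H = -328$ ($H = - 8 \left(-39 + \left(10 - -70\right)\right) = - 8 \left(-39 + \left(10 + 70\right)\right) = - 8 \left(-39 + 80\right) = \left(-8\right) 41 = -328$)
$\sqrt{z{\left(Q{\left(-5,-1 \right)} \right)} + H} = \sqrt{\left(-3\right) \left(-5\right) - 328} = \sqrt{15 - 328} = \sqrt{-313} = i \sqrt{313}$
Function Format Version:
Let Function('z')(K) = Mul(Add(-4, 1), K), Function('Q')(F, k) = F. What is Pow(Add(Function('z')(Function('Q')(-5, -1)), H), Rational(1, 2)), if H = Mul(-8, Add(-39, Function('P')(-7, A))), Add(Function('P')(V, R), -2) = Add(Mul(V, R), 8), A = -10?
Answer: Mul(I, Pow(313, Rational(1, 2))) ≈ Mul(17.692, I)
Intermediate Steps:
Function('P')(V, R) = Add(10, Mul(R, V)) (Function('P')(V, R) = Add(2, Add(Mul(V, R), 8)) = Add(2, Add(Mul(R, V), 8)) = Add(2, Add(8, Mul(R, V))) = Add(10, Mul(R, V)))
Function('z')(K) = Mul(-3, K)
H = -328 (H = Mul(-8, Add(-39, Add(10, Mul(-10, -7)))) = Mul(-8, Add(-39, Add(10, 70))) = Mul(-8, Add(-39, 80)) = Mul(-8, 41) = -328)
Pow(Add(Function('z')(Function('Q')(-5, -1)), H), Rational(1, 2)) = Pow(Add(Mul(-3, -5), -328), Rational(1, 2)) = Pow(Add(15, -328), Rational(1, 2)) = Pow(-313, Rational(1, 2)) = Mul(I, Pow(313, Rational(1, 2)))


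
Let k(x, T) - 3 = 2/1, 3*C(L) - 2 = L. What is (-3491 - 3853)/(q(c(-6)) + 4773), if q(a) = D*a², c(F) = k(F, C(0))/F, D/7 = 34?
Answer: -132192/88889 ≈ -1.4872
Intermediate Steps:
D = 238 (D = 7*34 = 238)
C(L) = ⅔ + L/3
k(x, T) = 5 (k(x, T) = 3 + 2/1 = 3 + 2*1 = 3 + 2 = 5)
c(F) = 5/F
q(a) = 238*a²
(-3491 - 3853)/(q(c(-6)) + 4773) = (-3491 - 3853)/(238*(5/(-6))² + 4773) = -7344/(238*(5*(-⅙))² + 4773) = -7344/(238*(-⅚)² + 4773) = -7344/(238*(25/36) + 4773) = -7344/(2975/18 + 4773) = -7344/88889/18 = -7344*18/88889 = -132192/88889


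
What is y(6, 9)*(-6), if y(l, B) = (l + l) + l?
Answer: -108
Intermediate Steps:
y(l, B) = 3*l (y(l, B) = 2*l + l = 3*l)
y(6, 9)*(-6) = (3*6)*(-6) = 18*(-6) = -108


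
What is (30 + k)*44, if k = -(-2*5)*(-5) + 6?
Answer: -616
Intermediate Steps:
k = -44 (k = -(-10)*(-5) + 6 = -1*50 + 6 = -50 + 6 = -44)
(30 + k)*44 = (30 - 44)*44 = -14*44 = -616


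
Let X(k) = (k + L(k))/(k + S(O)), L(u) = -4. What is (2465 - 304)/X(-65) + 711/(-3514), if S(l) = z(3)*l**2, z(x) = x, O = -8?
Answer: -964455817/242466 ≈ -3977.7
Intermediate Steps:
S(l) = 3*l**2
X(k) = (-4 + k)/(192 + k) (X(k) = (k - 4)/(k + 3*(-8)**2) = (-4 + k)/(k + 3*64) = (-4 + k)/(k + 192) = (-4 + k)/(192 + k))
(2465 - 304)/X(-65) + 711/(-3514) = (2465 - 304)/(((-4 - 65)/(192 - 65))) + 711/(-3514) = 2161/((-69/127)) + 711*(-1/3514) = 2161/(((1/127)*(-69))) - 711/3514 = 2161/(-69/127) - 711/3514 = 2161*(-127/69) - 711/3514 = -274447/69 - 711/3514 = -964455817/242466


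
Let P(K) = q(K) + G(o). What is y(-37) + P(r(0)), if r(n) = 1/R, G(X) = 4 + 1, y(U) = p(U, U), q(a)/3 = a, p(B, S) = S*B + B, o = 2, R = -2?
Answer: 2671/2 ≈ 1335.5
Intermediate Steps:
p(B, S) = B + B*S (p(B, S) = B*S + B = B + B*S)
q(a) = 3*a
y(U) = U*(1 + U)
G(X) = 5
r(n) = -½ (r(n) = 1/(-2) = -½)
P(K) = 5 + 3*K (P(K) = 3*K + 5 = 5 + 3*K)
y(-37) + P(r(0)) = -37*(1 - 37) + (5 + 3*(-½)) = -37*(-36) + (5 - 3/2) = 1332 + 7/2 = 2671/2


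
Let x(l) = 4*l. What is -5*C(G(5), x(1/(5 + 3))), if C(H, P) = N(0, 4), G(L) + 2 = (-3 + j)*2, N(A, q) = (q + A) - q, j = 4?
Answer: 0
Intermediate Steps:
N(A, q) = A (N(A, q) = (A + q) - q = A)
G(L) = 0 (G(L) = -2 + (-3 + 4)*2 = -2 + 1*2 = -2 + 2 = 0)
C(H, P) = 0
-5*C(G(5), x(1/(5 + 3))) = -5*0 = 0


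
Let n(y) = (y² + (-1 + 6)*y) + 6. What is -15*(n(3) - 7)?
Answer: -345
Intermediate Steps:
n(y) = 6 + y² + 5*y (n(y) = (y² + 5*y) + 6 = 6 + y² + 5*y)
-15*(n(3) - 7) = -15*((6 + 3² + 5*3) - 7) = -15*((6 + 9 + 15) - 7) = -15*(30 - 7) = -15*23 = -345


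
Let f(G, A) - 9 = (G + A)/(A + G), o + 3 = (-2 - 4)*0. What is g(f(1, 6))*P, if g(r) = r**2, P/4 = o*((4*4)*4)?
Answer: -76800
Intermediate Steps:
o = -3 (o = -3 + (-2 - 4)*0 = -3 - 6*0 = -3 + 0 = -3)
f(G, A) = 10 (f(G, A) = 9 + (G + A)/(A + G) = 9 + (A + G)/(A + G) = 9 + 1 = 10)
P = -768 (P = 4*(-3*4*4*4) = 4*(-48*4) = 4*(-3*64) = 4*(-192) = -768)
g(f(1, 6))*P = 10**2*(-768) = 100*(-768) = -76800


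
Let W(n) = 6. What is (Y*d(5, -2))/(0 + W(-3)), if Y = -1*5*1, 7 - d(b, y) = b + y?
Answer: -10/3 ≈ -3.3333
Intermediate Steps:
d(b, y) = 7 - b - y (d(b, y) = 7 - (b + y) = 7 + (-b - y) = 7 - b - y)
Y = -5 (Y = -5*1 = -5)
(Y*d(5, -2))/(0 + W(-3)) = (-5*(7 - 1*5 - 1*(-2)))/(0 + 6) = -5*(7 - 5 + 2)/6 = -5*4*(⅙) = -20*⅙ = -10/3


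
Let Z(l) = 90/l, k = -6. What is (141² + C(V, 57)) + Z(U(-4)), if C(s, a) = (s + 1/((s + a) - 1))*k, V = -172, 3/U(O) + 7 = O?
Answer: 1193817/58 ≈ 20583.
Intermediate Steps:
U(O) = 3/(-7 + O)
C(s, a) = -6*s - 6/(-1 + a + s) (C(s, a) = (s + 1/((s + a) - 1))*(-6) = (s + 1/((a + s) - 1))*(-6) = (s + 1/(-1 + a + s))*(-6) = -6*s - 6/(-1 + a + s))
(141² + C(V, 57)) + Z(U(-4)) = (141² + 6*(-1 - 172 - 1*(-172)² - 1*57*(-172))/(-1 + 57 - 172)) + 90/((3/(-7 - 4))) = (19881 + 6*(-1 - 172 - 1*29584 + 9804)/(-116)) + 90/((3/(-11))) = (19881 + 6*(-1/116)*(-1 - 172 - 29584 + 9804)) + 90/((3*(-1/11))) = (19881 + 6*(-1/116)*(-19953)) + 90/(-3/11) = (19881 + 59859/58) + 90*(-11/3) = 1212957/58 - 330 = 1193817/58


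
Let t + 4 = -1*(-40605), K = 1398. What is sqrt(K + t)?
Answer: sqrt(41999) ≈ 204.94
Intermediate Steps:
t = 40601 (t = -4 - 1*(-40605) = -4 + 40605 = 40601)
sqrt(K + t) = sqrt(1398 + 40601) = sqrt(41999)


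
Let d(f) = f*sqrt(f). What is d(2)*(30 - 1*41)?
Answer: -22*sqrt(2) ≈ -31.113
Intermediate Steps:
d(f) = f**(3/2)
d(2)*(30 - 1*41) = 2**(3/2)*(30 - 1*41) = (2*sqrt(2))*(30 - 41) = (2*sqrt(2))*(-11) = -22*sqrt(2)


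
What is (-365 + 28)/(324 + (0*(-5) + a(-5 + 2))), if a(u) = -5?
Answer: -337/319 ≈ -1.0564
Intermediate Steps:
(-365 + 28)/(324 + (0*(-5) + a(-5 + 2))) = (-365 + 28)/(324 + (0*(-5) - 5)) = -337/(324 + (0 - 5)) = -337/(324 - 5) = -337/319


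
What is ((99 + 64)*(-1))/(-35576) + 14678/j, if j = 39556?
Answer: 132158039/351811064 ≈ 0.37565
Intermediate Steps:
((99 + 64)*(-1))/(-35576) + 14678/j = ((99 + 64)*(-1))/(-35576) + 14678/39556 = (163*(-1))*(-1/35576) + 14678*(1/39556) = -163*(-1/35576) + 7339/19778 = 163/35576 + 7339/19778 = 132158039/351811064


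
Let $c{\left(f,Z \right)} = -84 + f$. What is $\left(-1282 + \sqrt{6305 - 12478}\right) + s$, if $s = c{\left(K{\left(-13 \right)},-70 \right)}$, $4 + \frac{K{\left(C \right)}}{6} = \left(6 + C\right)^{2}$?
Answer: $-1096 + i \sqrt{6173} \approx -1096.0 + 78.568 i$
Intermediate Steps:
$K{\left(C \right)} = -24 + 6 \left(6 + C\right)^{2}$
$s = 186$ ($s = -84 - \left(24 - 6 \left(6 - 13\right)^{2}\right) = -84 - \left(24 - 6 \left(-7\right)^{2}\right) = -84 + \left(-24 + 6 \cdot 49\right) = -84 + \left(-24 + 294\right) = -84 + 270 = 186$)
$\left(-1282 + \sqrt{6305 - 12478}\right) + s = \left(-1282 + \sqrt{6305 - 12478}\right) + 186 = \left(-1282 + \sqrt{-6173}\right) + 186 = \left(-1282 + i \sqrt{6173}\right) + 186 = -1096 + i \sqrt{6173}$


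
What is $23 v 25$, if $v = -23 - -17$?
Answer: $-3450$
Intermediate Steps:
$v = -6$ ($v = -23 + 17 = -6$)
$23 v 25 = 23 \left(-6\right) 25 = \left(-138\right) 25 = -3450$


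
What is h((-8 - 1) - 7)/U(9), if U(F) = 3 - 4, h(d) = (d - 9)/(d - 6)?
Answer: -25/22 ≈ -1.1364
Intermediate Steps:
h(d) = (-9 + d)/(-6 + d)
U(F) = -1
h((-8 - 1) - 7)/U(9) = ((-9 + ((-8 - 1) - 7))/(-6 + ((-8 - 1) - 7)))/(-1) = ((-9 + (-9 - 7))/(-6 + (-9 - 7)))*(-1) = ((-9 - 16)/(-6 - 16))*(-1) = (-25/(-22))*(-1) = -1/22*(-25)*(-1) = (25/22)*(-1) = -25/22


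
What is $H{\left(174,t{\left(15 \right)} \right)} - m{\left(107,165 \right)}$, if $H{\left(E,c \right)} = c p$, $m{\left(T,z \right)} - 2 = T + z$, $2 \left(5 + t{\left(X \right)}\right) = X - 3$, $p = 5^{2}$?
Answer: $-249$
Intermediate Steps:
$p = 25$
$t{\left(X \right)} = - \frac{13}{2} + \frac{X}{2}$ ($t{\left(X \right)} = -5 + \frac{X - 3}{2} = -5 + \frac{-3 + X}{2} = -5 + \left(- \frac{3}{2} + \frac{X}{2}\right) = - \frac{13}{2} + \frac{X}{2}$)
$m{\left(T,z \right)} = 2 + T + z$ ($m{\left(T,z \right)} = 2 + \left(T + z\right) = 2 + T + z$)
$H{\left(E,c \right)} = 25 c$ ($H{\left(E,c \right)} = c 25 = 25 c$)
$H{\left(174,t{\left(15 \right)} \right)} - m{\left(107,165 \right)} = 25 \left(- \frac{13}{2} + \frac{1}{2} \cdot 15\right) - \left(2 + 107 + 165\right) = 25 \left(- \frac{13}{2} + \frac{15}{2}\right) - 274 = 25 \cdot 1 - 274 = 25 - 274 = -249$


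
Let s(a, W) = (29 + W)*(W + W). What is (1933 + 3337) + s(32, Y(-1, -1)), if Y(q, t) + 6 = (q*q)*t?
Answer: 4962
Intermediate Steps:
Y(q, t) = -6 + t*q**2 (Y(q, t) = -6 + (q*q)*t = -6 + q**2*t = -6 + t*q**2)
s(a, W) = 2*W*(29 + W) (s(a, W) = (29 + W)*(2*W) = 2*W*(29 + W))
(1933 + 3337) + s(32, Y(-1, -1)) = (1933 + 3337) + 2*(-6 - 1*(-1)**2)*(29 + (-6 - 1*(-1)**2)) = 5270 + 2*(-6 - 1*1)*(29 + (-6 - 1*1)) = 5270 + 2*(-6 - 1)*(29 + (-6 - 1)) = 5270 + 2*(-7)*(29 - 7) = 5270 + 2*(-7)*22 = 5270 - 308 = 4962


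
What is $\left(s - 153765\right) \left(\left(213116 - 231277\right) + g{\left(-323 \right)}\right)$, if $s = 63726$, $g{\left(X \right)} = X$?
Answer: $1664280876$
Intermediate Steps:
$\left(s - 153765\right) \left(\left(213116 - 231277\right) + g{\left(-323 \right)}\right) = \left(63726 - 153765\right) \left(\left(213116 - 231277\right) - 323\right) = - 90039 \left(\left(213116 - 231277\right) - 323\right) = - 90039 \left(-18161 - 323\right) = \left(-90039\right) \left(-18484\right) = 1664280876$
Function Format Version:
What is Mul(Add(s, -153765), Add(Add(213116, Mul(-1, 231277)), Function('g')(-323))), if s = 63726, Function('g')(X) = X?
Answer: 1664280876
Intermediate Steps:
Mul(Add(s, -153765), Add(Add(213116, Mul(-1, 231277)), Function('g')(-323))) = Mul(Add(63726, -153765), Add(Add(213116, Mul(-1, 231277)), -323)) = Mul(-90039, Add(Add(213116, -231277), -323)) = Mul(-90039, Add(-18161, -323)) = Mul(-90039, -18484) = 1664280876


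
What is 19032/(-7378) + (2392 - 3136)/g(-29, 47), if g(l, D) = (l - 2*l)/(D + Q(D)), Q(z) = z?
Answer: -258269868/106981 ≈ -2414.2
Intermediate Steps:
g(l, D) = -l/(2*D) (g(l, D) = (l - 2*l)/(D + D) = (-l)/((2*D)) = (-l)*(1/(2*D)) = -l/(2*D))
19032/(-7378) + (2392 - 3136)/g(-29, 47) = 19032/(-7378) + (2392 - 3136)/((-1/2*(-29)/47)) = 19032*(-1/7378) - 744/((-1/2*(-29)*1/47)) = -9516/3689 - 744/29/94 = -9516/3689 - 744*94/29 = -9516/3689 - 69936/29 = -258269868/106981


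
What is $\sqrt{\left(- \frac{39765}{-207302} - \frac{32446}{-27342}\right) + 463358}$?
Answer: $\frac{\sqrt{8438920954483692807914}}{134953602} \approx 680.71$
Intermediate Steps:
$\sqrt{\left(- \frac{39765}{-207302} - \frac{32446}{-27342}\right) + 463358} = \sqrt{\left(\left(-39765\right) \left(- \frac{1}{207302}\right) - - \frac{16223}{13671}\right) + 463358} = \sqrt{\left(\frac{39765}{207302} + \frac{16223}{13671}\right) + 463358} = \sqrt{\frac{3906687661}{2834025642} + 463358} = \sqrt{\frac{1313172360113497}{2834025642}} = \frac{\sqrt{8438920954483692807914}}{134953602}$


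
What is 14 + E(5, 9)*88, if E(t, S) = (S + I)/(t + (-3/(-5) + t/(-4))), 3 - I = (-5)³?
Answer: 242338/87 ≈ 2785.5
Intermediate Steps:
I = 128 (I = 3 - 1*(-5)³ = 3 - 1*(-125) = 3 + 125 = 128)
E(t, S) = (128 + S)/(⅗ + 3*t/4) (E(t, S) = (S + 128)/(t + (-3/(-5) + t/(-4))) = (128 + S)/(t + (-3*(-⅕) + t*(-¼))) = (128 + S)/(t + (⅗ - t/4)) = (128 + S)/(⅗ + 3*t/4))
14 + E(5, 9)*88 = 14 + (20*(128 + 9)/(3*(4 + 5*5)))*88 = 14 + ((20/3)*137/(4 + 25))*88 = 14 + ((20/3)*137/29)*88 = 14 + ((20/3)*(1/29)*137)*88 = 14 + (2740/87)*88 = 14 + 241120/87 = 242338/87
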